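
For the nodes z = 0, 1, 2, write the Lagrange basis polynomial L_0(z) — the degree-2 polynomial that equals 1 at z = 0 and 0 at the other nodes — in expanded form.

L_0(z) = (1/2)z^2 - (3/2)z + 1

L_0(z) = (z - 1)(z - 2) / [(-1)·(-2)]
       = (z^2 - 3z + 2) / (2)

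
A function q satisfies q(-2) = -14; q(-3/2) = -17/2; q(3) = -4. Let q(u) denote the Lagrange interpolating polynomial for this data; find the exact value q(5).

L_0(5) = (13/2)·(2)/[(-1/2)·(-5)] = 26/5
L_1(5) = (7)·(2)/[(1/2)·(-9/2)] = -56/9
L_2(5) = (7)·(13/2)/[(5)·(9/2)] = 91/45
Sum: (-14)·(26/5) + (-17/2)·(-56/9) + (-4)·(91/45) = -28

-28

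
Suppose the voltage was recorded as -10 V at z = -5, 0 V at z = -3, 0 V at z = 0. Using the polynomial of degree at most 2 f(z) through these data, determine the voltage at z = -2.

Using Newton's divided-difference form:
f[-5,-3] = (0 - (-10)) / (-3 - (-5)) = 5
f[-3,0] = (0 - 0) / (0 - (-3)) = 0
f[-5,-3,0] = (0 - 5) / (0 - (-5)) = -1
f(-2) = -10 + 5·(3) + (-1)·(3)·(1) = 2

2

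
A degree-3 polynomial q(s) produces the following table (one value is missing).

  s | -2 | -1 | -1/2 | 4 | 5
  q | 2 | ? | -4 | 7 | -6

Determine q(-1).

-2719/693

The 4 known values determine q uniquely (degree ≤ 3).
Evaluate each Lagrange basis at s = -1:
L_0(-1) = (-1/2)·(-5)·(-6)/[(-3/2)·(-6)·(-7)] = 5/21
L_1(-1) = (1)·(-5)·(-6)/[(3/2)·(-9/2)·(-11/2)] = 80/99
L_2(-1) = (1)·(-1/2)·(-6)/[(6)·(9/2)·(-1)] = -1/9
L_3(-1) = (1)·(-1/2)·(-5)/[(7)·(11/2)·(1)] = 5/77
Sum: 2·(5/21) + (-4)·(80/99) + 7·(-1/9) + (-6)·(5/77) = -2719/693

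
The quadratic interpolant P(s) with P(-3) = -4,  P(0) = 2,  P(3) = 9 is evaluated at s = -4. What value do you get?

-52/9

Using Newton's divided-difference form:
P[-3,0] = (2 - (-4)) / (0 - (-3)) = 2
P[0,3] = (9 - 2) / (3 - 0) = 7/3
P[-3,0,3] = (7/3 - 2) / (3 - (-3)) = 1/18
P(-4) = -4 + 2·(-1) + (1/18)·(-1)·(-4) = -52/9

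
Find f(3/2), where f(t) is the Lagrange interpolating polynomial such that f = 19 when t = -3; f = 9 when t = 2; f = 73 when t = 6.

L_0(3/2) = (-1/2)·(-9/2)/[(-5)·(-9)] = 1/20
L_1(3/2) = (9/2)·(-9/2)/[(5)·(-4)] = 81/80
L_2(3/2) = (9/2)·(-1/2)/[(9)·(4)] = -1/16
Sum: 19·(1/20) + 9·(81/80) + 73·(-1/16) = 11/2

11/2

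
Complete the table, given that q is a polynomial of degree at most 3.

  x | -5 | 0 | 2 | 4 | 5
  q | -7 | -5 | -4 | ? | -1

-397/175

The 4 known values determine q uniquely (degree ≤ 3).
L_0(4) = (4)·(2)·(-1)/[(-5)·(-7)·(-10)] = 4/175
L_1(4) = (9)·(2)·(-1)/[(5)·(-2)·(-5)] = -9/25
L_2(4) = (9)·(4)·(-1)/[(7)·(2)·(-3)] = 6/7
L_3(4) = (9)·(4)·(2)/[(10)·(5)·(3)] = 12/25
Sum: (-7)·(4/175) + (-5)·(-9/25) + (-4)·(6/7) + (-1)·(12/25) = -397/175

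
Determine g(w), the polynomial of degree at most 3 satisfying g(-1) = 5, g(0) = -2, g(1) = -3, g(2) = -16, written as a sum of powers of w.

g(w) = -3w^3 + 3w^2 - w - 2

Build the Lagrange basis polynomials:
L_0(w) = w(w - 1)(w - 2) / [-6] = -(1/6)w^3 + (1/2)w^2 - (1/3)w
L_1(w) = (w + 1)(w - 1)(w - 2) / [2] = (1/2)w^3 - w^2 - (1/2)w + 1
L_2(w) = (w + 1)w(w - 2) / [-2] = -(1/2)w^3 + (1/2)w^2 + w
L_3(w) = (w + 1)w(w - 1) / [6] = (1/6)w^3 - (1/6)w
g(w) = 5·L_0 + (-2)·L_1 + (-3)·L_2 + (-16)·L_3
  5·L_0(w) = -(5/6)w^3 + (5/2)w^2 - (5/3)w
  (-2)·L_1(w) = -w^3 + 2w^2 + w - 2
  (-3)·L_2(w) = (3/2)w^3 - (3/2)w^2 - 3w
  (-16)·L_3(w) = -(8/3)w^3 + (8/3)w
Adding term by term: -3w^3 + 3w^2 - w - 2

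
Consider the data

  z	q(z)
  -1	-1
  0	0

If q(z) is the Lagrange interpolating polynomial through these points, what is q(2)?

Evaluate each Lagrange basis at z = 2:
L_0(2) = (2)/[(-1)] = -2
L_1(2) = (3)/[(1)] = 3
Sum: (-1)·(-2) + 0 = 2

2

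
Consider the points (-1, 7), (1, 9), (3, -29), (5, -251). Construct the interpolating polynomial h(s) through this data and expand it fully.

Newton's divided differences:
h[-1,1] = (9 - 7) / (1 - (-1)) = 1
h[1,3] = (-29 - 9) / (3 - 1) = -19
h[3,5] = (-251 - (-29)) / (5 - 3) = -111
h[-1,1,3] = (-19 - 1) / (3 - (-1)) = -5
h[1,3,5] = (-111 - (-19)) / (5 - 1) = -23
h[-1,1,3,5] = (-23 - (-5)) / (5 - (-1)) = -3
h(s) = 7 + 1·(s + 1) + (-5)·(s + 1)(s - 1) + (-3)·(s + 1)(s - 1)(s - 3)
Expanding: h(s) = -3s^3 + 4s^2 + 4s + 4

h(s) = -3s^3 + 4s^2 + 4s + 4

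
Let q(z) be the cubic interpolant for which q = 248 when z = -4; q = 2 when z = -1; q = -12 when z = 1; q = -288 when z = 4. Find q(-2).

30

Evaluate each Lagrange basis at z = -2:
L_0(-2) = (-1)·(-3)·(-6)/[(-3)·(-5)·(-8)] = 3/20
L_1(-2) = (2)·(-3)·(-6)/[(3)·(-2)·(-5)] = 6/5
L_2(-2) = (2)·(-1)·(-6)/[(5)·(2)·(-3)] = -2/5
L_3(-2) = (2)·(-1)·(-3)/[(8)·(5)·(3)] = 1/20
Sum: 248·(3/20) + 2·(6/5) + (-12)·(-2/5) + (-288)·(1/20) = 30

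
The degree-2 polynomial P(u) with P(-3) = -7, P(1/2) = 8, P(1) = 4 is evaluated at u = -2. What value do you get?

L_0(-2) = (-5/2)·(-3)/[(-7/2)·(-4)] = 15/28
L_1(-2) = (1)·(-3)/[(7/2)·(-1/2)] = 12/7
L_2(-2) = (1)·(-5/2)/[(4)·(1/2)] = -5/4
Sum: (-7)·(15/28) + 8·(12/7) + 4·(-5/4) = 139/28

139/28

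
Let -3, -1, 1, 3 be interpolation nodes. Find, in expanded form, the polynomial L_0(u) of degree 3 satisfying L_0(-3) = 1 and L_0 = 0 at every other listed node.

L_0(u) = -(1/48)u^3 + (1/16)u^2 + (1/48)u - 1/16

L_0(u) = (u + 1)(u - 1)(u - 3) / [(-2)·(-4)·(-6)]
       = (u^3 - 3u^2 - u + 3) / (-48)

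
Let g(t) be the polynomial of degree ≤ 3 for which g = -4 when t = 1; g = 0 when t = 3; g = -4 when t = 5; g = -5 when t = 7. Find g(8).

Using Newton's divided-difference form:
g[1,3] = (0 - (-4)) / (3 - 1) = 2
g[3,5] = (-4 - 0) / (5 - 3) = -2
g[5,7] = (-5 - (-4)) / (7 - 5) = -1/2
g[1,3,5] = (-2 - 2) / (5 - 1) = -1
g[3,5,7] = (-1/2 - (-2)) / (7 - 3) = 3/8
g[1,3,5,7] = (3/8 - (-1)) / (7 - 1) = 11/48
g(8) = -4 + 2·(7) + (-1)·(7)·(5) + (11/48)·(7)·(5)·(3) = -15/16

-15/16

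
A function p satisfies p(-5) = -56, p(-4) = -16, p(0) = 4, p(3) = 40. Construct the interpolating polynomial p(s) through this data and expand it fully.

L_0(s) = (s + 4)s(s - 3) / [-40] = -(1/40)s^3 - (1/40)s^2 + (3/10)s
L_1(s) = (s + 5)s(s - 3) / [28] = (1/28)s^3 + (1/14)s^2 - (15/28)s
L_2(s) = (s + 5)(s + 4)(s - 3) / [-60] = -(1/60)s^3 - (1/10)s^2 + (7/60)s + 1
L_3(s) = (s + 5)(s + 4)s / [168] = (1/168)s^3 + (3/56)s^2 + (5/42)s
p(s) = (-56)·L_0 + (-16)·L_1 + 4·L_2 + 40·L_3
  (-56)·L_0(s) = (7/5)s^3 + (7/5)s^2 - (84/5)s
  (-16)·L_1(s) = -(4/7)s^3 - (8/7)s^2 + (60/7)s
  4·L_2(s) = -(1/15)s^3 - (2/5)s^2 + (7/15)s + 4
  40·L_3(s) = (5/21)s^3 + (15/7)s^2 + (100/21)s
Adding term by term: s^3 + 2s^2 - 3s + 4

p(s) = s^3 + 2s^2 - 3s + 4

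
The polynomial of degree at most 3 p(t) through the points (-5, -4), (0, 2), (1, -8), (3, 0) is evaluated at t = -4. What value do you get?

Using Newton's divided-difference form:
p[-5,0] = (2 - (-4)) / (0 - (-5)) = 6/5
p[0,1] = (-8 - 2) / (1 - 0) = -10
p[1,3] = (0 - (-8)) / (3 - 1) = 4
p[-5,0,1] = (-10 - 6/5) / (1 - (-5)) = -28/15
p[0,1,3] = (4 - (-10)) / (3 - 0) = 14/3
p[-5,0,1,3] = (14/3 - (-28/15)) / (3 - (-5)) = 49/60
p(-4) = -4 + (6/5)·(1) + (-28/15)·(1)·(-4) + (49/60)·(1)·(-4)·(-5) = 21

21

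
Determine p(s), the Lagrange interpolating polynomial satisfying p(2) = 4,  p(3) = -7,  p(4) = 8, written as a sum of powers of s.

p(s) = 13s^2 - 76s + 104

Build the Lagrange basis polynomials:
L_0(s) = (s - 3)(s - 4) / [2] = (1/2)s^2 - (7/2)s + 6
L_1(s) = (s - 2)(s - 4) / [-1] = -s^2 + 6s - 8
L_2(s) = (s - 2)(s - 3) / [2] = (1/2)s^2 - (5/2)s + 3
p(s) = 4·L_0 + (-7)·L_1 + 8·L_2
  4·L_0(s) = 2s^2 - 14s + 24
  (-7)·L_1(s) = 7s^2 - 42s + 56
  8·L_2(s) = 4s^2 - 20s + 24
Adding term by term: 13s^2 - 76s + 104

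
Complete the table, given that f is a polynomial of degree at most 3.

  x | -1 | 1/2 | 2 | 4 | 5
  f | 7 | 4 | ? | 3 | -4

556/105

The 4 known values determine f uniquely (degree ≤ 3).
Evaluate each Lagrange basis at x = 2:
L_0(2) = (3/2)·(-2)·(-3)/[(-3/2)·(-5)·(-6)] = -1/5
L_1(2) = (3)·(-2)·(-3)/[(3/2)·(-7/2)·(-9/2)] = 16/21
L_2(2) = (3)·(3/2)·(-3)/[(5)·(7/2)·(-1)] = 27/35
L_3(2) = (3)·(3/2)·(-2)/[(6)·(9/2)·(1)] = -1/3
Sum: 7·(-1/5) + 4·(16/21) + 3·(27/35) + (-4)·(-1/3) = 556/105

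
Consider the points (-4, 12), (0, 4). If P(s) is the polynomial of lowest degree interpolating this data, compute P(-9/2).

13

Evaluate each Lagrange basis at s = -9/2:
L_0(-9/2) = (-9/2)/[(-4)] = 9/8
L_1(-9/2) = (-1/2)/[(4)] = -1/8
Sum: 12·(9/8) + 4·(-1/8) = 13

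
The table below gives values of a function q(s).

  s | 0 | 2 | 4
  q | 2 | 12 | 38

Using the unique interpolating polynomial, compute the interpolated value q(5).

57

Using Newton's divided-difference form:
q[0,2] = (12 - 2) / (2 - 0) = 5
q[2,4] = (38 - 12) / (4 - 2) = 13
q[0,2,4] = (13 - 5) / (4 - 0) = 2
q(5) = 2 + 5·(5) + 2·(5)·(3) = 57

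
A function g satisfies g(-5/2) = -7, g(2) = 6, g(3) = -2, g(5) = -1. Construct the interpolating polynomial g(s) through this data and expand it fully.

g(s) = (953/1485)s^3 - (2129/594)s^2 - (6749/2970)s + 1955/99

Newton's divided differences:
g[-5/2,2] = (6 - (-7)) / (2 - (-5/2)) = 26/9
g[2,3] = (-2 - 6) / (3 - 2) = -8
g[3,5] = (-1 - (-2)) / (5 - 3) = 1/2
g[-5/2,2,3] = (-8 - 26/9) / (3 - (-5/2)) = -196/99
g[2,3,5] = (1/2 - (-8)) / (5 - 2) = 17/6
g[-5/2,2,3,5] = (17/6 - (-196/99)) / (5 - (-5/2)) = 953/1485
g(s) = -7 + (26/9)·(s + 5/2) + (-196/99)·(s + 5/2)(s - 2) + (953/1485)·(s + 5/2)(s - 2)(s - 3)
Expanding: g(s) = (953/1485)s^3 - (2129/594)s^2 - (6749/2970)s + 1955/99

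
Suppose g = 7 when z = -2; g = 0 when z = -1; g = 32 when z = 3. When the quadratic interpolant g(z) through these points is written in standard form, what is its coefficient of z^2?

3

The leading coefficient equals the top divided difference g[-2,-1,3].
g[-2,-1] = (0 - 7) / (-1 - (-2)) = -7
g[-1,3] = (32 - 0) / (3 - (-1)) = 8
g[-2,-1,3] = (8 - (-7)) / (3 - (-2)) = 3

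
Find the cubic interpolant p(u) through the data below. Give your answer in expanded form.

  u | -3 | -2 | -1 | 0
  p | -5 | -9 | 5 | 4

Build the Lagrange basis polynomials:
L_0(u) = (u + 2)(u + 1)u / [-6] = -(1/6)u^3 - (1/2)u^2 - (1/3)u
L_1(u) = (u + 3)(u + 1)u / [2] = (1/2)u^3 + 2u^2 + (3/2)u
L_2(u) = (u + 3)(u + 2)u / [-2] = -(1/2)u^3 - (5/2)u^2 - 3u
L_3(u) = (u + 3)(u + 2)(u + 1) / [6] = (1/6)u^3 + u^2 + (11/6)u + 1
p(u) = (-5)·L_0 + (-9)·L_1 + 5·L_2 + 4·L_3
  (-5)·L_0(u) = (5/6)u^3 + (5/2)u^2 + (5/3)u
  (-9)·L_1(u) = -(9/2)u^3 - 18u^2 - (27/2)u
  5·L_2(u) = -(5/2)u^3 - (25/2)u^2 - 15u
  4·L_3(u) = (2/3)u^3 + 4u^2 + (22/3)u + 4
Adding term by term: -(11/2)u^3 - 24u^2 - (39/2)u + 4

p(u) = -(11/2)u^3 - 24u^2 - (39/2)u + 4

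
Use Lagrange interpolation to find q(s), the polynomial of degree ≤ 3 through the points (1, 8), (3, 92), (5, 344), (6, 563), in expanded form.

q(s) = 2s^3 + 3s^2 + 4s - 1

Build the Lagrange basis polynomials:
L_0(s) = (s - 3)(s - 5)(s - 6) / [-40] = -(1/40)s^3 + (7/20)s^2 - (63/40)s + 9/4
L_1(s) = (s - 1)(s - 5)(s - 6) / [12] = (1/12)s^3 - s^2 + (41/12)s - 5/2
L_2(s) = (s - 1)(s - 3)(s - 6) / [-8] = -(1/8)s^3 + (5/4)s^2 - (27/8)s + 9/4
L_3(s) = (s - 1)(s - 3)(s - 5) / [15] = (1/15)s^3 - (3/5)s^2 + (23/15)s - 1
q(s) = 8·L_0 + 92·L_1 + 344·L_2 + 563·L_3
  8·L_0(s) = -(1/5)s^3 + (14/5)s^2 - (63/5)s + 18
  92·L_1(s) = (23/3)s^3 - 92s^2 + (943/3)s - 230
  344·L_2(s) = -43s^3 + 430s^2 - 1161s + 774
  563·L_3(s) = (563/15)s^3 - (1689/5)s^2 + (12949/15)s - 563
Adding term by term: 2s^3 + 3s^2 + 4s - 1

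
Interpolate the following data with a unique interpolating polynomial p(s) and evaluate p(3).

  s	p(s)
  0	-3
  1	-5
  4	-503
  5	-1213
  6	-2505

Evaluate each Lagrange basis at s = 3:
L_0(3) = (2)·(-1)·(-2)·(-3)/[(-1)·(-4)·(-5)·(-6)] = -1/10
L_1(3) = (3)·(-1)·(-2)·(-3)/[(1)·(-3)·(-4)·(-5)] = 3/10
L_2(3) = (3)·(2)·(-2)·(-3)/[(4)·(3)·(-1)·(-2)] = 3/2
L_3(3) = (3)·(2)·(-1)·(-3)/[(5)·(4)·(1)·(-1)] = -9/10
L_4(3) = (3)·(2)·(-1)·(-2)/[(6)·(5)·(2)·(1)] = 1/5
Sum: (-3)·(-1/10) + (-5)·(3/10) + (-503)·(3/2) + (-1213)·(-9/10) + (-2505)·(1/5) = -165

-165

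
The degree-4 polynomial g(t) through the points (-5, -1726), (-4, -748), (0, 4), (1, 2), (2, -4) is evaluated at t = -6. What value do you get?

Evaluate each Lagrange basis at t = -6:
L_0(-6) = (-2)·(-6)·(-7)·(-8)/[(-1)·(-5)·(-6)·(-7)] = 16/5
L_1(-6) = (-1)·(-6)·(-7)·(-8)/[(1)·(-4)·(-5)·(-6)] = -14/5
L_2(-6) = (-1)·(-2)·(-7)·(-8)/[(5)·(4)·(-1)·(-2)] = 14/5
L_3(-6) = (-1)·(-2)·(-6)·(-8)/[(6)·(5)·(1)·(-1)] = -16/5
L_4(-6) = (-1)·(-2)·(-6)·(-7)/[(7)·(6)·(2)·(1)] = 1
Sum: (-1726)·(16/5) + (-748)·(-14/5) + 4·(14/5) + 2·(-16/5) + (-4)·(1) = -3428

-3428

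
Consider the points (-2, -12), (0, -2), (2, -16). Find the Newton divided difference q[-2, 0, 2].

q[-2,0] = (-2 - (-12)) / (0 - (-2)) = 5
q[0,2] = (-16 - (-2)) / (2 - 0) = -7
q[-2,0,2] = (-7 - 5) / (2 - (-2)) = -3

-3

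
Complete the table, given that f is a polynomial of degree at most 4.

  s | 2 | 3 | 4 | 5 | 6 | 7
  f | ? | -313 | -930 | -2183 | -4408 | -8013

-68

The 5 known values determine f uniquely (degree ≤ 4).
Evaluate each Lagrange basis at s = 2:
L_0(2) = (-2)·(-3)·(-4)·(-5)/[(-1)·(-2)·(-3)·(-4)] = 5
L_1(2) = (-1)·(-3)·(-4)·(-5)/[(1)·(-1)·(-2)·(-3)] = -10
L_2(2) = (-1)·(-2)·(-4)·(-5)/[(2)·(1)·(-1)·(-2)] = 10
L_3(2) = (-1)·(-2)·(-3)·(-5)/[(3)·(2)·(1)·(-1)] = -5
L_4(2) = (-1)·(-2)·(-3)·(-4)/[(4)·(3)·(2)·(1)] = 1
Sum: (-313)·(5) + (-930)·(-10) + (-2183)·(10) + (-4408)·(-5) + (-8013)·(1) = -68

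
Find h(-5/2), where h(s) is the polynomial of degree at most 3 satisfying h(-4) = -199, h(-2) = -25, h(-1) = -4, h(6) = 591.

Using Newton's divided-difference form:
h[-4,-2] = (-25 - (-199)) / (-2 - (-4)) = 87
h[-2,-1] = (-4 - (-25)) / (-1 - (-2)) = 21
h[-1,6] = (591 - (-4)) / (6 - (-1)) = 85
h[-4,-2,-1] = (21 - 87) / (-1 - (-4)) = -22
h[-2,-1,6] = (85 - 21) / (6 - (-2)) = 8
h[-4,-2,-1,6] = (8 - (-22)) / (6 - (-4)) = 3
h(-5/2) = -199 + 87·(3/2) + (-22)·(3/2)·(-1/2) + 3·(3/2)·(-1/2)·(-3/2) = -389/8

-389/8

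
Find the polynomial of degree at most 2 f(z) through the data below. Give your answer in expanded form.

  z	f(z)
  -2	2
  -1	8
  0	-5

f(z) = -(19/2)z^2 - (45/2)z - 5

L_0(z) = (z + 1)z / [2] = (1/2)z^2 + (1/2)z
L_1(z) = (z + 2)z / [-1] = -z^2 - 2z
L_2(z) = (z + 2)(z + 1) / [2] = (1/2)z^2 + (3/2)z + 1
f(z) = 2·L_0 + 8·L_1 + (-5)·L_2
  2·L_0(z) = z^2 + z
  8·L_1(z) = -8z^2 - 16z
  (-5)·L_2(z) = -(5/2)z^2 - (15/2)z - 5
Adding term by term: -(19/2)z^2 - (45/2)z - 5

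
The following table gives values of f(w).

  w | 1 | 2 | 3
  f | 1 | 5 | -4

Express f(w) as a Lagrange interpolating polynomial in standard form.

f(w) = -(13/2)w^2 + (47/2)w - 16

L_0(w) = (w - 2)(w - 3) / [2] = (1/2)w^2 - (5/2)w + 3
L_1(w) = (w - 1)(w - 3) / [-1] = -w^2 + 4w - 3
L_2(w) = (w - 1)(w - 2) / [2] = (1/2)w^2 - (3/2)w + 1
f(w) = 1·L_0 + 5·L_1 + (-4)·L_2
  1·L_0(w) = (1/2)w^2 - (5/2)w + 3
  5·L_1(w) = -5w^2 + 20w - 15
  (-4)·L_2(w) = -2w^2 + 6w - 4
Adding term by term: -(13/2)w^2 + (47/2)w - 16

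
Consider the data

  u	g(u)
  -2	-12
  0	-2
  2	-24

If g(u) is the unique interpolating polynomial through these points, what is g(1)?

Evaluate each Lagrange basis at u = 1:
L_0(1) = (1)·(-1)/[(-2)·(-4)] = -1/8
L_1(1) = (3)·(-1)/[(2)·(-2)] = 3/4
L_2(1) = (3)·(1)/[(4)·(2)] = 3/8
Sum: (-12)·(-1/8) + (-2)·(3/4) + (-24)·(3/8) = -9

-9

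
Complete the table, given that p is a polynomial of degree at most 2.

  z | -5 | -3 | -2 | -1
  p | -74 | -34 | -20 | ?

-10

The 3 known values determine p uniquely (degree ≤ 2).
Evaluate each Lagrange basis at z = -1:
L_0(-1) = (2)·(1)/[(-2)·(-3)] = 1/3
L_1(-1) = (4)·(1)/[(2)·(-1)] = -2
L_2(-1) = (4)·(2)/[(3)·(1)] = 8/3
Sum: (-74)·(1/3) + (-34)·(-2) + (-20)·(8/3) = -10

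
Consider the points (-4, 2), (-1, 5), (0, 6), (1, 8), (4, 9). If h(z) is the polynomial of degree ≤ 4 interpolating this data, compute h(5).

-1/4

L_0(5) = (6)·(5)·(4)·(1)/[(-3)·(-4)·(-5)·(-8)] = 1/4
L_1(5) = (9)·(5)·(4)·(1)/[(3)·(-1)·(-2)·(-5)] = -6
L_2(5) = (9)·(6)·(4)·(1)/[(4)·(1)·(-1)·(-4)] = 27/2
L_3(5) = (9)·(6)·(5)·(1)/[(5)·(2)·(1)·(-3)] = -9
L_4(5) = (9)·(6)·(5)·(4)/[(8)·(5)·(4)·(3)] = 9/4
Sum: 2·(1/4) + 5·(-6) + 6·(27/2) + 8·(-9) + 9·(9/4) = -1/4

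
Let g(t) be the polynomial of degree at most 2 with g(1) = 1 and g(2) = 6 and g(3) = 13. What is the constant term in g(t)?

L_0(t) = (t - 2)(t - 3) / [2] = (1/2)t^2 - (5/2)t + 3
L_1(t) = (t - 1)(t - 3) / [-1] = -t^2 + 4t - 3
L_2(t) = (t - 1)(t - 2) / [2] = (1/2)t^2 - (3/2)t + 1
g(t) = 1·L_0 + 6·L_1 + 13·L_2
Only the constant term is needed; take it from each L_i and combine:
1·(3) + 6·(-3) + 13·(1) = -2

-2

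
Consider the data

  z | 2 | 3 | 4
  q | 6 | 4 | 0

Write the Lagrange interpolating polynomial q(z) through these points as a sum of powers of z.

q(z) = -z^2 + 3z + 4

Build the Lagrange basis polynomials:
L_0(z) = (z - 3)(z - 4) / [2] = (1/2)z^2 - (7/2)z + 6
L_1(z) = (z - 2)(z - 4) / [-1] = -z^2 + 6z - 8
L_2(z) = (z - 2)(z - 3) / [2] = (1/2)z^2 - (5/2)z + 3
q(z) = 6·L_0 + 4·L_1 + 0·L_2
  6·L_0(z) = 3z^2 - 21z + 36
  4·L_1(z) = -4z^2 + 24z - 32
  0·L_2(z) = 0
Adding term by term: -z^2 + 3z + 4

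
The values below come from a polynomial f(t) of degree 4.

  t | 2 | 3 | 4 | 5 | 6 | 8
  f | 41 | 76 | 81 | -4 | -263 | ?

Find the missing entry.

-1759

The 5 known values determine f uniquely (degree ≤ 4).
Evaluate each Lagrange basis at t = 8:
L_0(8) = (5)·(4)·(3)·(2)/[(-1)·(-2)·(-3)·(-4)] = 5
L_1(8) = (6)·(4)·(3)·(2)/[(1)·(-1)·(-2)·(-3)] = -24
L_2(8) = (6)·(5)·(3)·(2)/[(2)·(1)·(-1)·(-2)] = 45
L_3(8) = (6)·(5)·(4)·(2)/[(3)·(2)·(1)·(-1)] = -40
L_4(8) = (6)·(5)·(4)·(3)/[(4)·(3)·(2)·(1)] = 15
Sum: 41·(5) + 76·(-24) + 81·(45) + (-4)·(-40) + (-263)·(15) = -1759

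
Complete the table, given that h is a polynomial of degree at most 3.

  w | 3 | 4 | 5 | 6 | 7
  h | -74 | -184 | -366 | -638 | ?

The 4 known values determine h uniquely (degree ≤ 3).
L_0(7) = (3)·(2)·(1)/[(-1)·(-2)·(-3)] = -1
L_1(7) = (4)·(2)·(1)/[(1)·(-1)·(-2)] = 4
L_2(7) = (4)·(3)·(1)/[(2)·(1)·(-1)] = -6
L_3(7) = (4)·(3)·(2)/[(3)·(2)·(1)] = 4
Sum: (-74)·(-1) + (-184)·(4) + (-366)·(-6) + (-638)·(4) = -1018

-1018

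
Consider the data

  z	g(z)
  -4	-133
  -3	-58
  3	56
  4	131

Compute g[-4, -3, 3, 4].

g[-4,-3] = (-58 - (-133)) / (-3 - (-4)) = 75
g[-3,3] = (56 - (-58)) / (3 - (-3)) = 19
g[3,4] = (131 - 56) / (4 - 3) = 75
g[-4,-3,3] = (19 - 75) / (3 - (-4)) = -8
g[-3,3,4] = (75 - 19) / (4 - (-3)) = 8
g[-4,-3,3,4] = (8 - (-8)) / (4 - (-4)) = 2

2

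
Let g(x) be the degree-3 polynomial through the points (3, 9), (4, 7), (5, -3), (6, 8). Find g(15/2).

Using Newton's divided-difference form:
g[3,4] = (7 - 9) / (4 - 3) = -2
g[4,5] = (-3 - 7) / (5 - 4) = -10
g[5,6] = (8 - (-3)) / (6 - 5) = 11
g[3,4,5] = (-10 - (-2)) / (5 - 3) = -4
g[4,5,6] = (11 - (-10)) / (6 - 4) = 21/2
g[3,4,5,6] = (21/2 - (-4)) / (6 - 3) = 29/6
g(15/2) = 9 + (-2)·(9/2) + (-4)·(9/2)·(7/2) + (29/6)·(9/2)·(7/2)·(5/2) = 2037/16

2037/16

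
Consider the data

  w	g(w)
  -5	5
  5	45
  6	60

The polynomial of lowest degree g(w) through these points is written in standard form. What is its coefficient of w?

L_0(w) = (w - 5)(w - 6) / [110] = (1/110)w^2 - (1/10)w + 3/11
L_1(w) = (w + 5)(w - 6) / [-10] = -(1/10)w^2 + (1/10)w + 3
L_2(w) = (w + 5)(w - 5) / [11] = (1/11)w^2 - 25/11
g(w) = 5·L_0 + 45·L_1 + 60·L_2
Only the coefficient of w is needed; take it from each L_i and combine:
5·(-1/10) + 45·(1/10) + 60·(0) = 4

4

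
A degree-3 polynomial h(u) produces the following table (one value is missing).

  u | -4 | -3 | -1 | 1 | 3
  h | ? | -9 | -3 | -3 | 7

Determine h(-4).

The 4 known values determine h uniquely (degree ≤ 3).
Evaluate each Lagrange basis at u = -4:
L_0(-4) = (-3)·(-5)·(-7)/[(-2)·(-4)·(-6)] = 35/16
L_1(-4) = (-1)·(-5)·(-7)/[(2)·(-2)·(-4)] = -35/16
L_2(-4) = (-1)·(-3)·(-7)/[(4)·(2)·(-2)] = 21/16
L_3(-4) = (-1)·(-3)·(-5)/[(6)·(4)·(2)] = -5/16
Sum: (-9)·(35/16) + (-3)·(-35/16) + (-3)·(21/16) + 7·(-5/16) = -77/4

-77/4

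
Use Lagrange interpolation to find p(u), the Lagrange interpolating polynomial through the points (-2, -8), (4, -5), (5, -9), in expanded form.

p(u) = -(9/14)u^2 + (25/14)u - 13/7

Build the Lagrange basis polynomials:
L_0(u) = (u - 4)(u - 5) / [42] = (1/42)u^2 - (3/14)u + 10/21
L_1(u) = (u + 2)(u - 5) / [-6] = -(1/6)u^2 + (1/2)u + 5/3
L_2(u) = (u + 2)(u - 4) / [7] = (1/7)u^2 - (2/7)u - 8/7
p(u) = (-8)·L_0 + (-5)·L_1 + (-9)·L_2
  (-8)·L_0(u) = -(4/21)u^2 + (12/7)u - 80/21
  (-5)·L_1(u) = (5/6)u^2 - (5/2)u - 25/3
  (-9)·L_2(u) = -(9/7)u^2 + (18/7)u + 72/7
Adding term by term: -(9/14)u^2 + (25/14)u - 13/7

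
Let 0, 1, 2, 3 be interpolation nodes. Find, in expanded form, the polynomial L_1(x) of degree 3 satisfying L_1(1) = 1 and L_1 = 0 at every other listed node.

L_1(x) = (1/2)x^3 - (5/2)x^2 + 3x

L_1(x) = x(x - 2)(x - 3) / [(1)·(-1)·(-2)]
       = (x^3 - 5x^2 + 6x) / (2)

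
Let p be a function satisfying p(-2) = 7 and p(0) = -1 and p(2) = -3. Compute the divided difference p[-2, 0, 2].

3/4

p[-2,0] = (-1 - 7) / (0 - (-2)) = -4
p[0,2] = (-3 - (-1)) / (2 - 0) = -1
p[-2,0,2] = (-1 - (-4)) / (2 - (-2)) = 3/4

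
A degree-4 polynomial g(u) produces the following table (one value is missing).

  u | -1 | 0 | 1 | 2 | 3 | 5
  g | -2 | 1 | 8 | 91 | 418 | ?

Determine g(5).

The 5 known values determine g uniquely (degree ≤ 4).
L_0(5) = (5)·(4)·(3)·(2)/[(-1)·(-2)·(-3)·(-4)] = 5
L_1(5) = (6)·(4)·(3)·(2)/[(1)·(-1)·(-2)·(-3)] = -24
L_2(5) = (6)·(5)·(3)·(2)/[(2)·(1)·(-1)·(-2)] = 45
L_3(5) = (6)·(5)·(4)·(2)/[(3)·(2)·(1)·(-1)] = -40
L_4(5) = (6)·(5)·(4)·(3)/[(4)·(3)·(2)·(1)] = 15
Sum: (-2)·(5) + 1·(-24) + 8·(45) + 91·(-40) + 418·(15) = 2956

2956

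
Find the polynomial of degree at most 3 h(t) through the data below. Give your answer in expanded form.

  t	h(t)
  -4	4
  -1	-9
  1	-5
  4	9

h(t) = -(11/120)t^3 + (9/10)t^2 + (251/120)t - 79/10

Build the Lagrange basis polynomials:
L_0(t) = (t + 1)(t - 1)(t - 4) / [-120] = -(1/120)t^3 + (1/30)t^2 + (1/120)t - 1/30
L_1(t) = (t + 4)(t - 1)(t - 4) / [30] = (1/30)t^3 - (1/30)t^2 - (8/15)t + 8/15
L_2(t) = (t + 4)(t + 1)(t - 4) / [-30] = -(1/30)t^3 - (1/30)t^2 + (8/15)t + 8/15
L_3(t) = (t + 4)(t + 1)(t - 1) / [120] = (1/120)t^3 + (1/30)t^2 - (1/120)t - 1/30
h(t) = 4·L_0 + (-9)·L_1 + (-5)·L_2 + 9·L_3
  4·L_0(t) = -(1/30)t^3 + (2/15)t^2 + (1/30)t - 2/15
  (-9)·L_1(t) = -(3/10)t^3 + (3/10)t^2 + (24/5)t - 24/5
  (-5)·L_2(t) = (1/6)t^3 + (1/6)t^2 - (8/3)t - 8/3
  9·L_3(t) = (3/40)t^3 + (3/10)t^2 - (3/40)t - 3/10
Adding term by term: -(11/120)t^3 + (9/10)t^2 + (251/120)t - 79/10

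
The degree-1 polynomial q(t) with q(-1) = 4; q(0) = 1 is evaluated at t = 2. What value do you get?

-5

L_0(2) = (2)/[(-1)] = -2
L_1(2) = (3)/[(1)] = 3
Sum: 4·(-2) + 1·(3) = -5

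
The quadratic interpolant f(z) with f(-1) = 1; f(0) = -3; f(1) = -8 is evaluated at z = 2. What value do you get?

-14

L_0(2) = (2)·(1)/[(-1)·(-2)] = 1
L_1(2) = (3)·(1)/[(1)·(-1)] = -3
L_2(2) = (3)·(2)/[(2)·(1)] = 3
Sum: 1·(1) + (-3)·(-3) + (-8)·(3) = -14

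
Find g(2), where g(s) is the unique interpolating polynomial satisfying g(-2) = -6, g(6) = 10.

2

Evaluate each Lagrange basis at s = 2:
L_0(2) = (-4)/[(-8)] = 1/2
L_1(2) = (4)/[(8)] = 1/2
Sum: (-6)·(1/2) + 10·(1/2) = 2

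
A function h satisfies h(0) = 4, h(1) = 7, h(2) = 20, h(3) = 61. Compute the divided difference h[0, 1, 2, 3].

h[0,1] = (7 - 4) / (1 - 0) = 3
h[1,2] = (20 - 7) / (2 - 1) = 13
h[2,3] = (61 - 20) / (3 - 2) = 41
h[0,1,2] = (13 - 3) / (2 - 0) = 5
h[1,2,3] = (41 - 13) / (3 - 1) = 14
h[0,1,2,3] = (14 - 5) / (3 - 0) = 3

3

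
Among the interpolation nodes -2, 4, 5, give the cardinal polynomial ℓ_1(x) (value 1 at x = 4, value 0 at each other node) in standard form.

ℓ_1(x) = (x + 2)(x - 5) / [(6)·(-1)]
       = (x^2 - 3x - 10) / (-6)

ℓ_1(x) = -(1/6)x^2 + (1/2)x + 5/3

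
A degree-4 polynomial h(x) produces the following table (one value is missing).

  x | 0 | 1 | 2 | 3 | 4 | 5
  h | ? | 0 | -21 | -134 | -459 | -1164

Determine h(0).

The 5 known values determine h uniquely (degree ≤ 4).
L_0(0) = (-2)·(-3)·(-4)·(-5)/[(-1)·(-2)·(-3)·(-4)] = 5
L_1(0) = (-1)·(-3)·(-4)·(-5)/[(1)·(-1)·(-2)·(-3)] = -10
L_2(0) = (-1)·(-2)·(-4)·(-5)/[(2)·(1)·(-1)·(-2)] = 10
L_3(0) = (-1)·(-2)·(-3)·(-5)/[(3)·(2)·(1)·(-1)] = -5
L_4(0) = (-1)·(-2)·(-3)·(-4)/[(4)·(3)·(2)·(1)] = 1
Sum: 0 + (-21)·(-10) + (-134)·(10) + (-459)·(-5) + (-1164)·(1) = 1

1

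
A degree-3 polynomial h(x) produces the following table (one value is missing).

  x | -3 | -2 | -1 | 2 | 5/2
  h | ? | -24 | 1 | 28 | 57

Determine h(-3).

The 4 known values determine h uniquely (degree ≤ 3).
L_0(-3) = (-2)·(-5)·(-11/2)/[(-1)·(-4)·(-9/2)] = 55/18
L_1(-3) = (-1)·(-5)·(-11/2)/[(1)·(-3)·(-7/2)] = -55/21
L_2(-3) = (-1)·(-2)·(-11/2)/[(4)·(3)·(-1/2)] = 11/6
L_3(-3) = (-1)·(-2)·(-5)/[(9/2)·(7/2)·(1/2)] = -80/63
Sum: (-24)·(55/18) + 1·(-55/21) + 28·(11/6) + 57·(-80/63) = -97

-97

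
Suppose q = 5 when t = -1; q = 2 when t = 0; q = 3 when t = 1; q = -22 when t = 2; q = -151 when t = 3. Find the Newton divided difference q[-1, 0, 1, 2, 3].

q[-1,0] = (2 - 5) / (0 - (-1)) = -3
q[0,1] = (3 - 2) / (1 - 0) = 1
q[1,2] = (-22 - 3) / (2 - 1) = -25
q[2,3] = (-151 - (-22)) / (3 - 2) = -129
q[-1,0,1] = (1 - (-3)) / (1 - (-1)) = 2
q[0,1,2] = (-25 - 1) / (2 - 0) = -13
q[1,2,3] = (-129 - (-25)) / (3 - 1) = -52
q[-1,0,1,2] = (-13 - 2) / (2 - (-1)) = -5
q[0,1,2,3] = (-52 - (-13)) / (3 - 0) = -13
q[-1,0,1,2,3] = (-13 - (-5)) / (3 - (-1)) = -2

-2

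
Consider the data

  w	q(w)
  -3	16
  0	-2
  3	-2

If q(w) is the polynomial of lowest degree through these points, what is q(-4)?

26

Evaluate each Lagrange basis at w = -4:
L_0(-4) = (-4)·(-7)/[(-3)·(-6)] = 14/9
L_1(-4) = (-1)·(-7)/[(3)·(-3)] = -7/9
L_2(-4) = (-1)·(-4)/[(6)·(3)] = 2/9
Sum: 16·(14/9) + (-2)·(-7/9) + (-2)·(2/9) = 26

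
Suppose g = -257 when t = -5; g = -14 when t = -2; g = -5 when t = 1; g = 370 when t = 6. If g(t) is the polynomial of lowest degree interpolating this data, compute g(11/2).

557/2

L_0(11/2) = (15/2)·(9/2)·(-1/2)/[(-3)·(-6)·(-11)] = 15/176
L_1(11/2) = (21/2)·(9/2)·(-1/2)/[(3)·(-3)·(-8)] = -21/64
L_2(11/2) = (21/2)·(15/2)·(-1/2)/[(6)·(3)·(-5)] = 7/16
L_3(11/2) = (21/2)·(15/2)·(9/2)/[(11)·(8)·(5)] = 567/704
Sum: (-257)·(15/176) + (-14)·(-21/64) + (-5)·(7/16) + 370·(567/704) = 557/2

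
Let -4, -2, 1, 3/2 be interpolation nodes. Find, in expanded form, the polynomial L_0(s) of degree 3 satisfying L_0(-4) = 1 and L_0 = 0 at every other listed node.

L_0(s) = (s + 2)(s - 1)(s - 3/2) / [(-2)·(-5)·(-11/2)]
       = (s^3 - (1/2)s^2 - (7/2)s + 3) / (-55)

L_0(s) = -(1/55)s^3 + (1/110)s^2 + (7/110)s - 3/55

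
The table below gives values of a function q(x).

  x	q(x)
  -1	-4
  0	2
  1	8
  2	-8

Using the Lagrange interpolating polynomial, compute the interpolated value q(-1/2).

-19/8

Evaluate each Lagrange basis at x = -1/2:
L_0(-1/2) = (-1/2)·(-3/2)·(-5/2)/[(-1)·(-2)·(-3)] = 5/16
L_1(-1/2) = (1/2)·(-3/2)·(-5/2)/[(1)·(-1)·(-2)] = 15/16
L_2(-1/2) = (1/2)·(-1/2)·(-5/2)/[(2)·(1)·(-1)] = -5/16
L_3(-1/2) = (1/2)·(-1/2)·(-3/2)/[(3)·(2)·(1)] = 1/16
Sum: (-4)·(5/16) + 2·(15/16) + 8·(-5/16) + (-8)·(1/16) = -19/8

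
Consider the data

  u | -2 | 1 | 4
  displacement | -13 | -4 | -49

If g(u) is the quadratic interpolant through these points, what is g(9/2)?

-247/4

L_0(9/2) = (7/2)·(1/2)/[(-3)·(-6)] = 7/72
L_1(9/2) = (13/2)·(1/2)/[(3)·(-3)] = -13/36
L_2(9/2) = (13/2)·(7/2)/[(6)·(3)] = 91/72
Sum: (-13)·(7/72) + (-4)·(-13/36) + (-49)·(91/72) = -247/4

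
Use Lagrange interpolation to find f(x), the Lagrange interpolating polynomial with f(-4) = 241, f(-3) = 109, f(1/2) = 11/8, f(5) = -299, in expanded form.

f(x) = -3x^3 + 3x^2 + 1

Build the Lagrange basis polynomials:
L_0(x) = (x + 3)(x - 1/2)(x - 5) / [-81/2] = -(2/81)x^3 + (5/81)x^2 + (28/81)x - 5/27
L_1(x) = (x + 4)(x - 1/2)(x - 5) / [28] = (1/28)x^3 - (3/56)x^2 - (39/56)x + 5/14
L_2(x) = (x + 4)(x + 3)(x - 5) / [-567/8] = -(8/567)x^3 - (16/567)x^2 + (184/567)x + 160/189
L_3(x) = (x + 4)(x + 3)(x - 1/2) / [324] = (1/324)x^3 + (13/648)x^2 + (17/648)x - 1/54
f(x) = 241·L_0 + 109·L_1 + (11/8)·L_2 + (-299)·L_3
  241·L_0(x) = -(482/81)x^3 + (1205/81)x^2 + (6748/81)x - 1205/27
  109·L_1(x) = (109/28)x^3 - (327/56)x^2 - (4251/56)x + 545/14
  (11/8)·L_2(x) = -(11/567)x^3 - (22/567)x^2 + (253/567)x + 220/189
  (-299)·L_3(x) = -(299/324)x^3 - (3887/648)x^2 - (5083/648)x + 299/54
Adding term by term: -3x^3 + 3x^2 + 1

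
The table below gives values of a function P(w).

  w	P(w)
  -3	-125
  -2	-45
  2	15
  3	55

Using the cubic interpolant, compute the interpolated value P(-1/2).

Evaluate each Lagrange basis at w = -1/2:
L_0(-1/2) = (3/2)·(-5/2)·(-7/2)/[(-1)·(-5)·(-6)] = -7/16
L_1(-1/2) = (5/2)·(-5/2)·(-7/2)/[(1)·(-4)·(-5)] = 35/32
L_2(-1/2) = (5/2)·(3/2)·(-7/2)/[(5)·(4)·(-1)] = 21/32
L_3(-1/2) = (5/2)·(3/2)·(-5/2)/[(6)·(5)·(1)] = -5/16
Sum: (-125)·(-7/16) + (-45)·(35/32) + 15·(21/32) + 55·(-5/16) = -15/8

-15/8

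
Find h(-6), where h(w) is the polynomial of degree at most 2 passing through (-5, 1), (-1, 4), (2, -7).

-61/21

Evaluate each Lagrange basis at w = -6:
L_0(-6) = (-5)·(-8)/[(-4)·(-7)] = 10/7
L_1(-6) = (-1)·(-8)/[(4)·(-3)] = -2/3
L_2(-6) = (-1)·(-5)/[(7)·(3)] = 5/21
Sum: 1·(10/7) + 4·(-2/3) + (-7)·(5/21) = -61/21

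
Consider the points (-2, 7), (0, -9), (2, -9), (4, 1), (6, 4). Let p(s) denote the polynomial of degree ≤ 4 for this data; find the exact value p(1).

-1393/128

Using Newton's divided-difference form:
p[-2,0] = (-9 - 7) / (0 - (-2)) = -8
p[0,2] = (-9 - (-9)) / (2 - 0) = 0
p[2,4] = (1 - (-9)) / (4 - 2) = 5
p[4,6] = (4 - 1) / (6 - 4) = 3/2
p[-2,0,2] = (0 - (-8)) / (2 - (-2)) = 2
p[0,2,4] = (5 - 0) / (4 - 0) = 5/4
p[2,4,6] = (3/2 - 5) / (6 - 2) = -7/8
p[-2,0,2,4] = (5/4 - 2) / (4 - (-2)) = -1/8
p[0,2,4,6] = (-7/8 - 5/4) / (6 - 0) = -17/48
p[-2,0,2,4,6] = (-17/48 - (-1/8)) / (6 - (-2)) = -11/384
p(1) = 7 + (-8)·(3) + 2·(3)·(1) + (-1/8)·(3)·(1)·(-1) + (-11/384)·(3)·(1)·(-1)·(-3) = -1393/128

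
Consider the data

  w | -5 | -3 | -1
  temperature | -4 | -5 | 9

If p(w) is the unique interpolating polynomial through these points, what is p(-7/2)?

-197/32

L_0(-7/2) = (-1/2)·(-5/2)/[(-2)·(-4)] = 5/32
L_1(-7/2) = (3/2)·(-5/2)/[(2)·(-2)] = 15/16
L_2(-7/2) = (3/2)·(-1/2)/[(4)·(2)] = -3/32
Sum: (-4)·(5/32) + (-5)·(15/16) + 9·(-3/32) = -197/32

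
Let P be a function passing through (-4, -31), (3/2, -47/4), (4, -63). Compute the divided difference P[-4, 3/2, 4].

P[-4,3/2] = (-47/4 - (-31)) / (3/2 - (-4)) = 7/2
P[3/2,4] = (-63 - (-47/4)) / (4 - 3/2) = -41/2
P[-4,3/2,4] = (-41/2 - 7/2) / (4 - (-4)) = -3

-3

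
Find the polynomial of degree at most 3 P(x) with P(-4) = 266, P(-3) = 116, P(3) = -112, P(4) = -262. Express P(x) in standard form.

Newton's divided differences:
P[-4,-3] = (116 - 266) / (-3 - (-4)) = -150
P[-3,3] = (-112 - 116) / (3 - (-3)) = -38
P[3,4] = (-262 - (-112)) / (4 - 3) = -150
P[-4,-3,3] = (-38 - (-150)) / (3 - (-4)) = 16
P[-3,3,4] = (-150 - (-38)) / (4 - (-3)) = -16
P[-4,-3,3,4] = (-16 - 16) / (4 - (-4)) = -4
P(x) = 266 + (-150)·(x + 4) + 16·(x + 4)(x + 3) + (-4)·(x + 4)(x + 3)(x - 3)
Expanding: P(x) = -4x^3 - 2x + 2

P(x) = -4x^3 - 2x + 2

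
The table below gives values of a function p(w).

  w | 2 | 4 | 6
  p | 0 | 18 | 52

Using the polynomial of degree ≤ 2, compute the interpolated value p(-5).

L_0(-5) = (-9)·(-11)/[(-2)·(-4)] = 99/8
L_1(-5) = (-7)·(-11)/[(2)·(-2)] = -77/4
L_2(-5) = (-7)·(-9)/[(4)·(2)] = 63/8
Sum: 0 + 18·(-77/4) + 52·(63/8) = 63

63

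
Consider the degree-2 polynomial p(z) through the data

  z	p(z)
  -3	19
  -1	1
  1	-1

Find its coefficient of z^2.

2

The leading coefficient equals the top divided difference p[-3,-1,1].
p[-3,-1] = (1 - 19) / (-1 - (-3)) = -9
p[-1,1] = (-1 - 1) / (1 - (-1)) = -1
p[-3,-1,1] = (-1 - (-9)) / (1 - (-3)) = 2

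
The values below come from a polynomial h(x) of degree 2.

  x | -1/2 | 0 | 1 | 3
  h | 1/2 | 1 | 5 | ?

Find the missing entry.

The 3 known values determine h uniquely (degree ≤ 2).
Evaluate each Lagrange basis at x = 3:
L_0(3) = (3)·(2)/[(-1/2)·(-3/2)] = 8
L_1(3) = (7/2)·(2)/[(1/2)·(-1)] = -14
L_2(3) = (7/2)·(3)/[(3/2)·(1)] = 7
Sum: 1/2·(8) + 1·(-14) + 5·(7) = 25

25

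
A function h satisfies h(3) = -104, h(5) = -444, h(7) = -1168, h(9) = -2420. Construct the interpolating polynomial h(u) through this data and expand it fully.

Newton's divided differences:
h[3,5] = (-444 - (-104)) / (5 - 3) = -170
h[5,7] = (-1168 - (-444)) / (7 - 5) = -362
h[7,9] = (-2420 - (-1168)) / (9 - 7) = -626
h[3,5,7] = (-362 - (-170)) / (7 - 3) = -48
h[5,7,9] = (-626 - (-362)) / (9 - 5) = -66
h[3,5,7,9] = (-66 - (-48)) / (9 - 3) = -3
h(u) = -104 + (-170)·(u - 3) + (-48)·(u - 3)(u - 5) + (-3)·(u - 3)(u - 5)(u - 7)
Expanding: h(u) = -3u^3 - 3u^2 + u + 1

h(u) = -3u^3 - 3u^2 + u + 1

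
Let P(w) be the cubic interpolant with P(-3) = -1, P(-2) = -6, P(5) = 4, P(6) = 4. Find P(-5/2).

-5249/1344

Evaluate each Lagrange basis at w = -5/2:
L_0(-5/2) = (-1/2)·(-15/2)·(-17/2)/[(-1)·(-8)·(-9)] = 85/192
L_1(-5/2) = (1/2)·(-15/2)·(-17/2)/[(1)·(-7)·(-8)] = 255/448
L_2(-5/2) = (1/2)·(-1/2)·(-17/2)/[(8)·(7)·(-1)] = -17/448
L_3(-5/2) = (1/2)·(-1/2)·(-15/2)/[(9)·(8)·(1)] = 5/192
Sum: (-1)·(85/192) + (-6)·(255/448) + 4·(-17/448) + 4·(5/192) = -5249/1344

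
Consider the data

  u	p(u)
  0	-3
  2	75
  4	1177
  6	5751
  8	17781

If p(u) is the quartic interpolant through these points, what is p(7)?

L_0(7) = (5)·(3)·(1)·(-1)/[(-2)·(-4)·(-6)·(-8)] = -5/128
L_1(7) = (7)·(3)·(1)·(-1)/[(2)·(-2)·(-4)·(-6)] = 7/32
L_2(7) = (7)·(5)·(1)·(-1)/[(4)·(2)·(-2)·(-4)] = -35/64
L_3(7) = (7)·(5)·(3)·(-1)/[(6)·(4)·(2)·(-2)] = 35/32
L_4(7) = (7)·(5)·(3)·(1)/[(8)·(6)·(4)·(2)] = 35/128
Sum: (-3)·(-5/128) + 75·(7/32) + 1177·(-35/64) + 5751·(35/32) + 17781·(35/128) = 10525

10525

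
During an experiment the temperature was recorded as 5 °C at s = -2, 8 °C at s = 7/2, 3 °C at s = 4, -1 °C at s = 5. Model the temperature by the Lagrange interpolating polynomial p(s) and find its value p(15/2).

1742/33

Evaluate each Lagrange basis at s = 15/2:
L_0(15/2) = (4)·(7/2)·(5/2)/[(-11/2)·(-6)·(-7)] = -5/33
L_1(15/2) = (19/2)·(7/2)·(5/2)/[(11/2)·(-1/2)·(-3/2)] = 665/33
L_2(15/2) = (19/2)·(4)·(5/2)/[(6)·(1/2)·(-1)] = -95/3
L_3(15/2) = (19/2)·(4)·(7/2)/[(7)·(3/2)·(1)] = 38/3
Sum: 5·(-5/33) + 8·(665/33) + 3·(-95/3) + (-1)·(38/3) = 1742/33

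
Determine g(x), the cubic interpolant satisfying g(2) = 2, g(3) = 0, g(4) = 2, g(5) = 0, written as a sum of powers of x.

g(x) = -(4/3)x^3 + 14x^2 - (140/3)x + 50

Newton's divided differences:
g[2,3] = (0 - 2) / (3 - 2) = -2
g[3,4] = (2 - 0) / (4 - 3) = 2
g[4,5] = (0 - 2) / (5 - 4) = -2
g[2,3,4] = (2 - (-2)) / (4 - 2) = 2
g[3,4,5] = (-2 - 2) / (5 - 3) = -2
g[2,3,4,5] = (-2 - 2) / (5 - 2) = -4/3
g(x) = 2 + (-2)·(x - 2) + 2·(x - 2)(x - 3) + (-4/3)·(x - 2)(x - 3)(x - 4)
Expanding: g(x) = -(4/3)x^3 + 14x^2 - (140/3)x + 50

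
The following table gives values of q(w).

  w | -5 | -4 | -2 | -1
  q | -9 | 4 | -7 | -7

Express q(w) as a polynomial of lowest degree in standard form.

q(w) = 2w^3 + (95/6)w^2 + (67/2)w + 38/3

Build the Lagrange basis polynomials:
L_0(w) = (w + 4)(w + 2)(w + 1) / [-12] = -(1/12)w^3 - (7/12)w^2 - (7/6)w - 2/3
L_1(w) = (w + 5)(w + 2)(w + 1) / [6] = (1/6)w^3 + (4/3)w^2 + (17/6)w + 5/3
L_2(w) = (w + 5)(w + 4)(w + 1) / [-6] = -(1/6)w^3 - (5/3)w^2 - (29/6)w - 10/3
L_3(w) = (w + 5)(w + 4)(w + 2) / [12] = (1/12)w^3 + (11/12)w^2 + (19/6)w + 10/3
q(w) = (-9)·L_0 + 4·L_1 + (-7)·L_2 + (-7)·L_3
  (-9)·L_0(w) = (3/4)w^3 + (21/4)w^2 + (21/2)w + 6
  4·L_1(w) = (2/3)w^3 + (16/3)w^2 + (34/3)w + 20/3
  (-7)·L_2(w) = (7/6)w^3 + (35/3)w^2 + (203/6)w + 70/3
  (-7)·L_3(w) = -(7/12)w^3 - (77/12)w^2 - (133/6)w - 70/3
Adding term by term: 2w^3 + (95/6)w^2 + (67/2)w + 38/3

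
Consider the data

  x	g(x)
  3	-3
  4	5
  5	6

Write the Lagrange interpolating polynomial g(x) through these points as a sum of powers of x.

L_0(x) = (x - 4)(x - 5) / [2] = (1/2)x^2 - (9/2)x + 10
L_1(x) = (x - 3)(x - 5) / [-1] = -x^2 + 8x - 15
L_2(x) = (x - 3)(x - 4) / [2] = (1/2)x^2 - (7/2)x + 6
g(x) = (-3)·L_0 + 5·L_1 + 6·L_2
  (-3)·L_0(x) = -(3/2)x^2 + (27/2)x - 30
  5·L_1(x) = -5x^2 + 40x - 75
  6·L_2(x) = 3x^2 - 21x + 36
Adding term by term: -(7/2)x^2 + (65/2)x - 69

g(x) = -(7/2)x^2 + (65/2)x - 69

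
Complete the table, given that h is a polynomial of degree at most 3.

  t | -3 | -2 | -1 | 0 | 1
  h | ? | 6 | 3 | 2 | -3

The 4 known values determine h uniquely (degree ≤ 3).
L_0(-3) = (-2)·(-3)·(-4)/[(-1)·(-2)·(-3)] = 4
L_1(-3) = (-1)·(-3)·(-4)/[(1)·(-1)·(-2)] = -6
L_2(-3) = (-1)·(-2)·(-4)/[(2)·(1)·(-1)] = 4
L_3(-3) = (-1)·(-2)·(-3)/[(3)·(2)·(1)] = -1
Sum: 6·(4) + 3·(-6) + 2·(4) + (-3)·(-1) = 17

17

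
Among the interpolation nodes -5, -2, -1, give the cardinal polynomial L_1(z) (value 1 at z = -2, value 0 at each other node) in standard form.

L_1(z) = (z + 5)(z + 1) / [(3)·(-1)]
       = (z^2 + 6z + 5) / (-3)

L_1(z) = -(1/3)z^2 - 2z - 5/3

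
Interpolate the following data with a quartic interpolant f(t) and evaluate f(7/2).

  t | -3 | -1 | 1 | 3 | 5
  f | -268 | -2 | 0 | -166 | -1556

-5315/16

L_0(7/2) = (9/2)·(5/2)·(1/2)·(-3/2)/[(-2)·(-4)·(-6)·(-8)] = -45/2048
L_1(7/2) = (13/2)·(5/2)·(1/2)·(-3/2)/[(2)·(-2)·(-4)·(-6)] = 65/512
L_2(7/2) = (13/2)·(9/2)·(1/2)·(-3/2)/[(4)·(2)·(-2)·(-4)] = -351/1024
L_3(7/2) = (13/2)·(9/2)·(5/2)·(-3/2)/[(6)·(4)·(2)·(-2)] = 585/512
L_4(7/2) = (13/2)·(9/2)·(5/2)·(1/2)/[(8)·(6)·(4)·(2)] = 195/2048
Sum: (-268)·(-45/2048) + (-2)·(65/512) + 0 + (-166)·(585/512) + (-1556)·(195/2048) = -5315/16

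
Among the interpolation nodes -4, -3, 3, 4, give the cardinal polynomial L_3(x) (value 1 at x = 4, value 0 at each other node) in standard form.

L_3(x) = (1/56)x^3 + (1/14)x^2 - (9/56)x - 9/14

L_3(x) = (x + 4)(x + 3)(x - 3) / [(8)·(7)·(1)]
       = (x^3 + 4x^2 - 9x - 36) / (56)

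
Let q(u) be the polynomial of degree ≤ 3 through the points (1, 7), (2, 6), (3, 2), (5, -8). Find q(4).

-13/4

L_0(4) = (2)·(1)·(-1)/[(-1)·(-2)·(-4)] = 1/4
L_1(4) = (3)·(1)·(-1)/[(1)·(-1)·(-3)] = -1
L_2(4) = (3)·(2)·(-1)/[(2)·(1)·(-2)] = 3/2
L_3(4) = (3)·(2)·(1)/[(4)·(3)·(2)] = 1/4
Sum: 7·(1/4) + 6·(-1) + 2·(3/2) + (-8)·(1/4) = -13/4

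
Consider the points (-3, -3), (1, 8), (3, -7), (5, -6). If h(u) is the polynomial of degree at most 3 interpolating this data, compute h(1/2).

5961/512

L_0(1/2) = (-1/2)·(-5/2)·(-9/2)/[(-4)·(-6)·(-8)] = 15/512
L_1(1/2) = (7/2)·(-5/2)·(-9/2)/[(4)·(-2)·(-4)] = 315/256
L_2(1/2) = (7/2)·(-1/2)·(-9/2)/[(6)·(2)·(-2)] = -21/64
L_3(1/2) = (7/2)·(-1/2)·(-5/2)/[(8)·(4)·(2)] = 35/512
Sum: (-3)·(15/512) + 8·(315/256) + (-7)·(-21/64) + (-6)·(35/512) = 5961/512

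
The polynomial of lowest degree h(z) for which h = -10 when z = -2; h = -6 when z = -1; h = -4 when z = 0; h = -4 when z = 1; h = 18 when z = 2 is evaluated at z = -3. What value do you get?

Evaluate each Lagrange basis at z = -3:
L_0(-3) = (-2)·(-3)·(-4)·(-5)/[(-1)·(-2)·(-3)·(-4)] = 5
L_1(-3) = (-1)·(-3)·(-4)·(-5)/[(1)·(-1)·(-2)·(-3)] = -10
L_2(-3) = (-1)·(-2)·(-4)·(-5)/[(2)·(1)·(-1)·(-2)] = 10
L_3(-3) = (-1)·(-2)·(-3)·(-5)/[(3)·(2)·(1)·(-1)] = -5
L_4(-3) = (-1)·(-2)·(-3)·(-4)/[(4)·(3)·(2)·(1)] = 1
Sum: (-10)·(5) + (-6)·(-10) + (-4)·(10) + (-4)·(-5) + 18·(1) = 8

8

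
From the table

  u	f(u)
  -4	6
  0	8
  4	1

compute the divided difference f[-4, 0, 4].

f[-4,0] = (8 - 6) / (0 - (-4)) = 1/2
f[0,4] = (1 - 8) / (4 - 0) = -7/4
f[-4,0,4] = (-7/4 - 1/2) / (4 - (-4)) = -9/32

-9/32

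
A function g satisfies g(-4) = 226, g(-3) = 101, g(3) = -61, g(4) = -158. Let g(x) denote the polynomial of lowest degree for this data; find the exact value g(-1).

Evaluate each Lagrange basis at x = -1:
L_0(-1) = (2)·(-4)·(-5)/[(-1)·(-7)·(-8)] = -5/7
L_1(-1) = (3)·(-4)·(-5)/[(1)·(-6)·(-7)] = 10/7
L_2(-1) = (3)·(2)·(-5)/[(7)·(6)·(-1)] = 5/7
L_3(-1) = (3)·(2)·(-4)/[(8)·(7)·(1)] = -3/7
Sum: 226·(-5/7) + 101·(10/7) + (-61)·(5/7) + (-158)·(-3/7) = 7

7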